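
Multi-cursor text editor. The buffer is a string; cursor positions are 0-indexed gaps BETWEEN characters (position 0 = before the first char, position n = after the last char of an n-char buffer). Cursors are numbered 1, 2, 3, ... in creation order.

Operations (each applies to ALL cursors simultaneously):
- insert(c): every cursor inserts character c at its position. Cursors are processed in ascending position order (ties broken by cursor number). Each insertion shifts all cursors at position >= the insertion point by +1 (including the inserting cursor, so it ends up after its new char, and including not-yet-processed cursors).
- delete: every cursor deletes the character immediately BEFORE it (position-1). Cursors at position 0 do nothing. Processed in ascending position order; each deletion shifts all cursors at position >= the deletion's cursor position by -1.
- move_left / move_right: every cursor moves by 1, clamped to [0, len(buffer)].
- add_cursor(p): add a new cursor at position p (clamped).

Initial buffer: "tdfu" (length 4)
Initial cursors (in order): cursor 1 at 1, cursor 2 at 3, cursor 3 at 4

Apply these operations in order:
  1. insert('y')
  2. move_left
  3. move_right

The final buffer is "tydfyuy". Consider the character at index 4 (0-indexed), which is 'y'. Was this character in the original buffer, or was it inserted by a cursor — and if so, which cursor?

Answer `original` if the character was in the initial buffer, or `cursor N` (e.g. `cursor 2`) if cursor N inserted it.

Answer: cursor 2

Derivation:
After op 1 (insert('y')): buffer="tydfyuy" (len 7), cursors c1@2 c2@5 c3@7, authorship .1..2.3
After op 2 (move_left): buffer="tydfyuy" (len 7), cursors c1@1 c2@4 c3@6, authorship .1..2.3
After op 3 (move_right): buffer="tydfyuy" (len 7), cursors c1@2 c2@5 c3@7, authorship .1..2.3
Authorship (.=original, N=cursor N): . 1 . . 2 . 3
Index 4: author = 2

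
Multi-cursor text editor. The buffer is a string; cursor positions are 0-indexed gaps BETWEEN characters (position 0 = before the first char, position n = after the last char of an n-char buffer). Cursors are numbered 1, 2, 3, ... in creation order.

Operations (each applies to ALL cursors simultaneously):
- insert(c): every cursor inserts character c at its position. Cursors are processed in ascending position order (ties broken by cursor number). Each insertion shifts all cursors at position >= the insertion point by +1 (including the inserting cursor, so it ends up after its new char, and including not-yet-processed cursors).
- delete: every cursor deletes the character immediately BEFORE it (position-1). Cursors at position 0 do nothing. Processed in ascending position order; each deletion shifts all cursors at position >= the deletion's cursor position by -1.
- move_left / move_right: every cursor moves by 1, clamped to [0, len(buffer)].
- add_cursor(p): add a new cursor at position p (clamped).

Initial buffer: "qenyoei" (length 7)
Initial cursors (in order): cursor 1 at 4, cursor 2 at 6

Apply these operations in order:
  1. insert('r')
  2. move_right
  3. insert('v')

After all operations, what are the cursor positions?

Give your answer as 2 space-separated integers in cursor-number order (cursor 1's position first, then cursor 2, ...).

After op 1 (insert('r')): buffer="qenyroeri" (len 9), cursors c1@5 c2@8, authorship ....1..2.
After op 2 (move_right): buffer="qenyroeri" (len 9), cursors c1@6 c2@9, authorship ....1..2.
After op 3 (insert('v')): buffer="qenyroveriv" (len 11), cursors c1@7 c2@11, authorship ....1.1.2.2

Answer: 7 11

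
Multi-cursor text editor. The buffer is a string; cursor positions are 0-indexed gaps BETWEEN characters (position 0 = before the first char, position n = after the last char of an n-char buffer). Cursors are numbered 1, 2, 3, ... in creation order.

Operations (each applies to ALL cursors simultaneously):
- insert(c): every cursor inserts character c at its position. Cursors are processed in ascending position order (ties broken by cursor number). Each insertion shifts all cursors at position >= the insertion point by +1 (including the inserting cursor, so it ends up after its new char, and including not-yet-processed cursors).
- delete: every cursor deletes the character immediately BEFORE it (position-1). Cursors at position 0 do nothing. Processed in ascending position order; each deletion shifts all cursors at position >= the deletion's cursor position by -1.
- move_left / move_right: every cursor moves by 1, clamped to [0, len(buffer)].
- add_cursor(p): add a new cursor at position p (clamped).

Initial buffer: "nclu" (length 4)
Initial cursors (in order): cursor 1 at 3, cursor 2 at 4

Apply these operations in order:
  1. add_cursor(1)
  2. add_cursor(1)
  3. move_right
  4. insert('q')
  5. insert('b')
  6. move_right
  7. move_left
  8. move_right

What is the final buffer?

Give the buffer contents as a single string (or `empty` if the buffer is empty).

Answer: ncqqbbluqqbb

Derivation:
After op 1 (add_cursor(1)): buffer="nclu" (len 4), cursors c3@1 c1@3 c2@4, authorship ....
After op 2 (add_cursor(1)): buffer="nclu" (len 4), cursors c3@1 c4@1 c1@3 c2@4, authorship ....
After op 3 (move_right): buffer="nclu" (len 4), cursors c3@2 c4@2 c1@4 c2@4, authorship ....
After op 4 (insert('q')): buffer="ncqqluqq" (len 8), cursors c3@4 c4@4 c1@8 c2@8, authorship ..34..12
After op 5 (insert('b')): buffer="ncqqbbluqqbb" (len 12), cursors c3@6 c4@6 c1@12 c2@12, authorship ..3434..1212
After op 6 (move_right): buffer="ncqqbbluqqbb" (len 12), cursors c3@7 c4@7 c1@12 c2@12, authorship ..3434..1212
After op 7 (move_left): buffer="ncqqbbluqqbb" (len 12), cursors c3@6 c4@6 c1@11 c2@11, authorship ..3434..1212
After op 8 (move_right): buffer="ncqqbbluqqbb" (len 12), cursors c3@7 c4@7 c1@12 c2@12, authorship ..3434..1212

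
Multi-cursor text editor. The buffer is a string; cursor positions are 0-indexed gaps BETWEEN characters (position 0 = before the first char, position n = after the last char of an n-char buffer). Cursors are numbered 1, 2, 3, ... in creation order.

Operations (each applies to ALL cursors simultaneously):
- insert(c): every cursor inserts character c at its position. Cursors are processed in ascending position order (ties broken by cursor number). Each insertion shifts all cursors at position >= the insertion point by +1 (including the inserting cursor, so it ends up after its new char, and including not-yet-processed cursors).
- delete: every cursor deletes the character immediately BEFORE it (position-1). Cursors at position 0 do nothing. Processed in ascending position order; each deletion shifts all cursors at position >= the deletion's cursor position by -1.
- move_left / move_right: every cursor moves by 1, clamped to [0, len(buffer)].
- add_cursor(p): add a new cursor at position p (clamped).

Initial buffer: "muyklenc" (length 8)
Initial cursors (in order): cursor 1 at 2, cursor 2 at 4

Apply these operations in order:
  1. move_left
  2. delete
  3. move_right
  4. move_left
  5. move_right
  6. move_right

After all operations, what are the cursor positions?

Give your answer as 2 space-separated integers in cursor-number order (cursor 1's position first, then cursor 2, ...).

After op 1 (move_left): buffer="muyklenc" (len 8), cursors c1@1 c2@3, authorship ........
After op 2 (delete): buffer="uklenc" (len 6), cursors c1@0 c2@1, authorship ......
After op 3 (move_right): buffer="uklenc" (len 6), cursors c1@1 c2@2, authorship ......
After op 4 (move_left): buffer="uklenc" (len 6), cursors c1@0 c2@1, authorship ......
After op 5 (move_right): buffer="uklenc" (len 6), cursors c1@1 c2@2, authorship ......
After op 6 (move_right): buffer="uklenc" (len 6), cursors c1@2 c2@3, authorship ......

Answer: 2 3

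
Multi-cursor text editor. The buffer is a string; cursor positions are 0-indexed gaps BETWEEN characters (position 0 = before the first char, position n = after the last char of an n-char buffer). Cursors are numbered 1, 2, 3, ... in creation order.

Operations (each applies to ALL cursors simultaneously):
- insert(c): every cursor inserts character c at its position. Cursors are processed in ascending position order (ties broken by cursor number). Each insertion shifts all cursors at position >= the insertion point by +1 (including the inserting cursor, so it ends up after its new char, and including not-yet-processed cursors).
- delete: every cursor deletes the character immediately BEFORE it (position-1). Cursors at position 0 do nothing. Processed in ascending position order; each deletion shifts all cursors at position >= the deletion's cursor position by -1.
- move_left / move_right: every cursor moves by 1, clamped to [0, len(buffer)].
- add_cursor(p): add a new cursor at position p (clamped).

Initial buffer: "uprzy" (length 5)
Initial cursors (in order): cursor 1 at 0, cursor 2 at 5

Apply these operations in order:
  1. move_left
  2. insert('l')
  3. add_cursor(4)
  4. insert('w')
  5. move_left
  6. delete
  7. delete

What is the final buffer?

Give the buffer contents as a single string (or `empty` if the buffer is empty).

Answer: wuwwy

Derivation:
After op 1 (move_left): buffer="uprzy" (len 5), cursors c1@0 c2@4, authorship .....
After op 2 (insert('l')): buffer="luprzly" (len 7), cursors c1@1 c2@6, authorship 1....2.
After op 3 (add_cursor(4)): buffer="luprzly" (len 7), cursors c1@1 c3@4 c2@6, authorship 1....2.
After op 4 (insert('w')): buffer="lwuprwzlwy" (len 10), cursors c1@2 c3@6 c2@9, authorship 11...3.22.
After op 5 (move_left): buffer="lwuprwzlwy" (len 10), cursors c1@1 c3@5 c2@8, authorship 11...3.22.
After op 6 (delete): buffer="wupwzwy" (len 7), cursors c1@0 c3@3 c2@5, authorship 1..3.2.
After op 7 (delete): buffer="wuwwy" (len 5), cursors c1@0 c3@2 c2@3, authorship 1.32.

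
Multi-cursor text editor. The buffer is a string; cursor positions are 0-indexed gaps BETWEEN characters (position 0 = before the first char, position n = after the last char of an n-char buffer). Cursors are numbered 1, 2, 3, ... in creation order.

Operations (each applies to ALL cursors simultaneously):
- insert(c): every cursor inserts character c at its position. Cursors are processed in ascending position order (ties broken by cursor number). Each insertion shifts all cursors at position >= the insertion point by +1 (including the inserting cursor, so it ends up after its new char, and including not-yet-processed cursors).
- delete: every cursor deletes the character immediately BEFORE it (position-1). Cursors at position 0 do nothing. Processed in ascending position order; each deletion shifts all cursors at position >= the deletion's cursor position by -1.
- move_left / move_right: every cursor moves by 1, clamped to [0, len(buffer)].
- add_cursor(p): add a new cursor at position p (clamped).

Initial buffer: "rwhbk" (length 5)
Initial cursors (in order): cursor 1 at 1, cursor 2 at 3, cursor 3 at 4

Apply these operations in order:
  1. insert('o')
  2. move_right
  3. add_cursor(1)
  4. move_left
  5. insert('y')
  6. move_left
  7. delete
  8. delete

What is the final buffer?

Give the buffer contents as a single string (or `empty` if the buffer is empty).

After op 1 (insert('o')): buffer="rowhobok" (len 8), cursors c1@2 c2@5 c3@7, authorship .1..2.3.
After op 2 (move_right): buffer="rowhobok" (len 8), cursors c1@3 c2@6 c3@8, authorship .1..2.3.
After op 3 (add_cursor(1)): buffer="rowhobok" (len 8), cursors c4@1 c1@3 c2@6 c3@8, authorship .1..2.3.
After op 4 (move_left): buffer="rowhobok" (len 8), cursors c4@0 c1@2 c2@5 c3@7, authorship .1..2.3.
After op 5 (insert('y')): buffer="yroywhoyboyk" (len 12), cursors c4@1 c1@4 c2@8 c3@11, authorship 4.11..22.33.
After op 6 (move_left): buffer="yroywhoyboyk" (len 12), cursors c4@0 c1@3 c2@7 c3@10, authorship 4.11..22.33.
After op 7 (delete): buffer="yrywhybyk" (len 9), cursors c4@0 c1@2 c2@5 c3@7, authorship 4.1..2.3.
After op 8 (delete): buffer="yywyyk" (len 6), cursors c4@0 c1@1 c2@3 c3@4, authorship 41.23.

Answer: yywyyk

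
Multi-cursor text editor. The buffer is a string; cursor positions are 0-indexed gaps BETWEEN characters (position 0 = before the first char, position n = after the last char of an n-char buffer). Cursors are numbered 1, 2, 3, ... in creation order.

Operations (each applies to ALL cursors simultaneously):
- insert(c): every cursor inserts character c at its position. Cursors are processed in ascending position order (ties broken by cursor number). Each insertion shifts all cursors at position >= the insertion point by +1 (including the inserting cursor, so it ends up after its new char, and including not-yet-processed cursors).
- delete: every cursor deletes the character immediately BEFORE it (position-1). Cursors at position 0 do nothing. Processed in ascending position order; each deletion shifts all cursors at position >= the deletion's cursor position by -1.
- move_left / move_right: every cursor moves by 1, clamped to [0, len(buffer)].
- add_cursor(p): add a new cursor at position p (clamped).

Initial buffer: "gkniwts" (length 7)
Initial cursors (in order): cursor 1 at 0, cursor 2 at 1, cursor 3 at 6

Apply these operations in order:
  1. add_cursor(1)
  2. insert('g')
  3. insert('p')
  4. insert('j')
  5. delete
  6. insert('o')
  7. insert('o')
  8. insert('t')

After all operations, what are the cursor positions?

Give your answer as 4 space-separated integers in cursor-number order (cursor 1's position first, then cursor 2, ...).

Answer: 5 16 26 16

Derivation:
After op 1 (add_cursor(1)): buffer="gkniwts" (len 7), cursors c1@0 c2@1 c4@1 c3@6, authorship .......
After op 2 (insert('g')): buffer="ggggkniwtgs" (len 11), cursors c1@1 c2@4 c4@4 c3@10, authorship 1.24.....3.
After op 3 (insert('p')): buffer="gpgggppkniwtgps" (len 15), cursors c1@2 c2@7 c4@7 c3@14, authorship 11.2424.....33.
After op 4 (insert('j')): buffer="gpjgggppjjkniwtgpjs" (len 19), cursors c1@3 c2@10 c4@10 c3@18, authorship 111.242424.....333.
After op 5 (delete): buffer="gpgggppkniwtgps" (len 15), cursors c1@2 c2@7 c4@7 c3@14, authorship 11.2424.....33.
After op 6 (insert('o')): buffer="gpogggppookniwtgpos" (len 19), cursors c1@3 c2@10 c4@10 c3@18, authorship 111.242424.....333.
After op 7 (insert('o')): buffer="gpoogggppooookniwtgpoos" (len 23), cursors c1@4 c2@13 c4@13 c3@22, authorship 1111.24242424.....3333.
After op 8 (insert('t')): buffer="gpootgggppoooottkniwtgpoots" (len 27), cursors c1@5 c2@16 c4@16 c3@26, authorship 11111.2424242424.....33333.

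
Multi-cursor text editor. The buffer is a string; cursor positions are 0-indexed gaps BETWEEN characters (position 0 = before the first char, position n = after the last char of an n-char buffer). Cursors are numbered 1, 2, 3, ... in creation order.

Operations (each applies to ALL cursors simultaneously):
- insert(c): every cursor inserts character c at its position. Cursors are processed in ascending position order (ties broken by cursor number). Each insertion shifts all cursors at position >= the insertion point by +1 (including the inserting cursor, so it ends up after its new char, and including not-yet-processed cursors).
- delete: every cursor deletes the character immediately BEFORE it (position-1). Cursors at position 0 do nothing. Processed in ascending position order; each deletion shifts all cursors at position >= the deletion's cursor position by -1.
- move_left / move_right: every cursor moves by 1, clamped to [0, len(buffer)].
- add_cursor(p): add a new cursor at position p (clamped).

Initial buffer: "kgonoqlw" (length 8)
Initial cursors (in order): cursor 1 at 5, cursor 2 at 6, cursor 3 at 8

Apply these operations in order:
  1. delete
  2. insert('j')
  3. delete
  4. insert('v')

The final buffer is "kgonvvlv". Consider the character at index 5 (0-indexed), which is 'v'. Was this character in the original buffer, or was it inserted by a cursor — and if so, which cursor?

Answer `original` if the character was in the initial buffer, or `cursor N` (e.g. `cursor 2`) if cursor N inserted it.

After op 1 (delete): buffer="kgonl" (len 5), cursors c1@4 c2@4 c3@5, authorship .....
After op 2 (insert('j')): buffer="kgonjjlj" (len 8), cursors c1@6 c2@6 c3@8, authorship ....12.3
After op 3 (delete): buffer="kgonl" (len 5), cursors c1@4 c2@4 c3@5, authorship .....
After op 4 (insert('v')): buffer="kgonvvlv" (len 8), cursors c1@6 c2@6 c3@8, authorship ....12.3
Authorship (.=original, N=cursor N): . . . . 1 2 . 3
Index 5: author = 2

Answer: cursor 2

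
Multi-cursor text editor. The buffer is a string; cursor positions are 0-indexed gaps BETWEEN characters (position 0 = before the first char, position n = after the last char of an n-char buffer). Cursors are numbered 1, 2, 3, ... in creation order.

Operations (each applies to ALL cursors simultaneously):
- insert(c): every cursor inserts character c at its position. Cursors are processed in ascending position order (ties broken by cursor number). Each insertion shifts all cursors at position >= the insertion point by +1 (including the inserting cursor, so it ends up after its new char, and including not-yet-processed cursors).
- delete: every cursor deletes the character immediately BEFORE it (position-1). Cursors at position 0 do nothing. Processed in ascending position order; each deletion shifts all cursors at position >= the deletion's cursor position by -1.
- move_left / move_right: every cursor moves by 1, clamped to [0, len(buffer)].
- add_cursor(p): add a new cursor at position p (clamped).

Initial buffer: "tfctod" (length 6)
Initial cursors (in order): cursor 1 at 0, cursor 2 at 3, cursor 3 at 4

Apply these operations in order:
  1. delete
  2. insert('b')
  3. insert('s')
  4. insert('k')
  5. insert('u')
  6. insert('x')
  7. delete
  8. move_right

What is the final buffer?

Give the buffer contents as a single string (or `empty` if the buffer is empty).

After op 1 (delete): buffer="tfod" (len 4), cursors c1@0 c2@2 c3@2, authorship ....
After op 2 (insert('b')): buffer="btfbbod" (len 7), cursors c1@1 c2@5 c3@5, authorship 1..23..
After op 3 (insert('s')): buffer="bstfbbssod" (len 10), cursors c1@2 c2@8 c3@8, authorship 11..2323..
After op 4 (insert('k')): buffer="bsktfbbsskkod" (len 13), cursors c1@3 c2@11 c3@11, authorship 111..232323..
After op 5 (insert('u')): buffer="bskutfbbsskkuuod" (len 16), cursors c1@4 c2@14 c3@14, authorship 1111..23232323..
After op 6 (insert('x')): buffer="bskuxtfbbsskkuuxxod" (len 19), cursors c1@5 c2@17 c3@17, authorship 11111..2323232323..
After op 7 (delete): buffer="bskutfbbsskkuuod" (len 16), cursors c1@4 c2@14 c3@14, authorship 1111..23232323..
After op 8 (move_right): buffer="bskutfbbsskkuuod" (len 16), cursors c1@5 c2@15 c3@15, authorship 1111..23232323..

Answer: bskutfbbsskkuuod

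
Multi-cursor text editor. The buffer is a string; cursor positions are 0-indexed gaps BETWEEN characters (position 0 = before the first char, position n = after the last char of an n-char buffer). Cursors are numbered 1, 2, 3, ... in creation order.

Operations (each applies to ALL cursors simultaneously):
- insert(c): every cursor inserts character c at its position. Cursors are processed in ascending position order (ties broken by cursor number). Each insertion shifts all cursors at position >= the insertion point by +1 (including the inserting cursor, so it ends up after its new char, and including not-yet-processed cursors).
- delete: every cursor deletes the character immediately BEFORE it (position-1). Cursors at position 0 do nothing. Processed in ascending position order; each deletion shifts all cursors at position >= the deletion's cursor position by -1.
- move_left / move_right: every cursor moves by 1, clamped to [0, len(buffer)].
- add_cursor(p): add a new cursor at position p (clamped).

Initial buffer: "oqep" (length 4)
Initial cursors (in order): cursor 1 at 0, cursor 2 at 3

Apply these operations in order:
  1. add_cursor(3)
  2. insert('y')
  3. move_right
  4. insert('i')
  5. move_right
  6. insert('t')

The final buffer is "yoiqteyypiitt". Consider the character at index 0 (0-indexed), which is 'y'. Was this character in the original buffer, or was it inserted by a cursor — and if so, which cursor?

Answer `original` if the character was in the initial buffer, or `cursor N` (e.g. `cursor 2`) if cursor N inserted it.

Answer: cursor 1

Derivation:
After op 1 (add_cursor(3)): buffer="oqep" (len 4), cursors c1@0 c2@3 c3@3, authorship ....
After op 2 (insert('y')): buffer="yoqeyyp" (len 7), cursors c1@1 c2@6 c3@6, authorship 1...23.
After op 3 (move_right): buffer="yoqeyyp" (len 7), cursors c1@2 c2@7 c3@7, authorship 1...23.
After op 4 (insert('i')): buffer="yoiqeyypii" (len 10), cursors c1@3 c2@10 c3@10, authorship 1.1..23.23
After op 5 (move_right): buffer="yoiqeyypii" (len 10), cursors c1@4 c2@10 c3@10, authorship 1.1..23.23
After op 6 (insert('t')): buffer="yoiqteyypiitt" (len 13), cursors c1@5 c2@13 c3@13, authorship 1.1.1.23.2323
Authorship (.=original, N=cursor N): 1 . 1 . 1 . 2 3 . 2 3 2 3
Index 0: author = 1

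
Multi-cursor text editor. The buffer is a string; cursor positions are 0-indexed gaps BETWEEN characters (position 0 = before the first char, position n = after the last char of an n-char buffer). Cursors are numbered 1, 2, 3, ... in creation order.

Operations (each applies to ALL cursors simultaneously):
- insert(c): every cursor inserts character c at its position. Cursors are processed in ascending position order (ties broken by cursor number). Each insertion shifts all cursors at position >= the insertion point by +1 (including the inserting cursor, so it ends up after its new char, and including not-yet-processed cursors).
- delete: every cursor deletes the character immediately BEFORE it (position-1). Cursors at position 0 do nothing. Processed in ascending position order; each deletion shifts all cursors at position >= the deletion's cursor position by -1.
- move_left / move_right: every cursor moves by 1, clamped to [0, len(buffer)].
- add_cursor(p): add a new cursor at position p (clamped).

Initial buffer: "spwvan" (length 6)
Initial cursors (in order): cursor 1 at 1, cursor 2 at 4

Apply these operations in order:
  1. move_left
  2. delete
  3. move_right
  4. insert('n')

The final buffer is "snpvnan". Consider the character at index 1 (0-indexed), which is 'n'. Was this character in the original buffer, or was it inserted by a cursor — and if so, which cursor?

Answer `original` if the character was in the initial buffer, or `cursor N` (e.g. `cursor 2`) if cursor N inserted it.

Answer: cursor 1

Derivation:
After op 1 (move_left): buffer="spwvan" (len 6), cursors c1@0 c2@3, authorship ......
After op 2 (delete): buffer="spvan" (len 5), cursors c1@0 c2@2, authorship .....
After op 3 (move_right): buffer="spvan" (len 5), cursors c1@1 c2@3, authorship .....
After op 4 (insert('n')): buffer="snpvnan" (len 7), cursors c1@2 c2@5, authorship .1..2..
Authorship (.=original, N=cursor N): . 1 . . 2 . .
Index 1: author = 1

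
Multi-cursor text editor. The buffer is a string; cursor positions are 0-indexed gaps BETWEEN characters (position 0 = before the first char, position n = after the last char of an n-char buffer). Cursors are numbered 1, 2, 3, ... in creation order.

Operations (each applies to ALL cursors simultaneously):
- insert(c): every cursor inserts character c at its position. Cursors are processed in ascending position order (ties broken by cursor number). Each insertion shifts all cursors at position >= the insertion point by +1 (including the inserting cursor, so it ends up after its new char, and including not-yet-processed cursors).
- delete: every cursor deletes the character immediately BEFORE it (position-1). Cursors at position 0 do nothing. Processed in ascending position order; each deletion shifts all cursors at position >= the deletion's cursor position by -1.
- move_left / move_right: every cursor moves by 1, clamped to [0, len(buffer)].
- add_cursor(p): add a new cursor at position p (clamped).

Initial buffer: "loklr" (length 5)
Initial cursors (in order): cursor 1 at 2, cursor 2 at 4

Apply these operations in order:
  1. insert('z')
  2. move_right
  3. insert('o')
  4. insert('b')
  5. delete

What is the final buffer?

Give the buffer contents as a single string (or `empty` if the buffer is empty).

After op 1 (insert('z')): buffer="lozklzr" (len 7), cursors c1@3 c2@6, authorship ..1..2.
After op 2 (move_right): buffer="lozklzr" (len 7), cursors c1@4 c2@7, authorship ..1..2.
After op 3 (insert('o')): buffer="lozkolzro" (len 9), cursors c1@5 c2@9, authorship ..1.1.2.2
After op 4 (insert('b')): buffer="lozkoblzrob" (len 11), cursors c1@6 c2@11, authorship ..1.11.2.22
After op 5 (delete): buffer="lozkolzro" (len 9), cursors c1@5 c2@9, authorship ..1.1.2.2

Answer: lozkolzro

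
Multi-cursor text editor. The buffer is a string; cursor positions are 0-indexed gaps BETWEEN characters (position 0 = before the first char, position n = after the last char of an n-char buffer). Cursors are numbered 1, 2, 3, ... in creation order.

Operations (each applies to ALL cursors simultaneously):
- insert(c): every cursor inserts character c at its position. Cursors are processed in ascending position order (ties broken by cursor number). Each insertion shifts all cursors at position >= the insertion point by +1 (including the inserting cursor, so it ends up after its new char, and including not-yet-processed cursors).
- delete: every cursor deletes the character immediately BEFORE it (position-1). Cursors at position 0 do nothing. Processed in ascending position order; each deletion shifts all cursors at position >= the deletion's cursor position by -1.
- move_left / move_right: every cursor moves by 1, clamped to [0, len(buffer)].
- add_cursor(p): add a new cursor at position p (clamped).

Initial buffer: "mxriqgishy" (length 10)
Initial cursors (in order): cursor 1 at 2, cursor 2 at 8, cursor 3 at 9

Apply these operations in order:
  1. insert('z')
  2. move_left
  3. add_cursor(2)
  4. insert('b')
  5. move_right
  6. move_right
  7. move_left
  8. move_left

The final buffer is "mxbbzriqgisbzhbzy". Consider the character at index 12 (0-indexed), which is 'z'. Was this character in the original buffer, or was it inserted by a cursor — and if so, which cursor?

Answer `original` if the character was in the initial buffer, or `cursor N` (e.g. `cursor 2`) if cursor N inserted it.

After op 1 (insert('z')): buffer="mxzriqgiszhzy" (len 13), cursors c1@3 c2@10 c3@12, authorship ..1......2.3.
After op 2 (move_left): buffer="mxzriqgiszhzy" (len 13), cursors c1@2 c2@9 c3@11, authorship ..1......2.3.
After op 3 (add_cursor(2)): buffer="mxzriqgiszhzy" (len 13), cursors c1@2 c4@2 c2@9 c3@11, authorship ..1......2.3.
After op 4 (insert('b')): buffer="mxbbzriqgisbzhbzy" (len 17), cursors c1@4 c4@4 c2@12 c3@15, authorship ..141......22.33.
After op 5 (move_right): buffer="mxbbzriqgisbzhbzy" (len 17), cursors c1@5 c4@5 c2@13 c3@16, authorship ..141......22.33.
After op 6 (move_right): buffer="mxbbzriqgisbzhbzy" (len 17), cursors c1@6 c4@6 c2@14 c3@17, authorship ..141......22.33.
After op 7 (move_left): buffer="mxbbzriqgisbzhbzy" (len 17), cursors c1@5 c4@5 c2@13 c3@16, authorship ..141......22.33.
After op 8 (move_left): buffer="mxbbzriqgisbzhbzy" (len 17), cursors c1@4 c4@4 c2@12 c3@15, authorship ..141......22.33.
Authorship (.=original, N=cursor N): . . 1 4 1 . . . . . . 2 2 . 3 3 .
Index 12: author = 2

Answer: cursor 2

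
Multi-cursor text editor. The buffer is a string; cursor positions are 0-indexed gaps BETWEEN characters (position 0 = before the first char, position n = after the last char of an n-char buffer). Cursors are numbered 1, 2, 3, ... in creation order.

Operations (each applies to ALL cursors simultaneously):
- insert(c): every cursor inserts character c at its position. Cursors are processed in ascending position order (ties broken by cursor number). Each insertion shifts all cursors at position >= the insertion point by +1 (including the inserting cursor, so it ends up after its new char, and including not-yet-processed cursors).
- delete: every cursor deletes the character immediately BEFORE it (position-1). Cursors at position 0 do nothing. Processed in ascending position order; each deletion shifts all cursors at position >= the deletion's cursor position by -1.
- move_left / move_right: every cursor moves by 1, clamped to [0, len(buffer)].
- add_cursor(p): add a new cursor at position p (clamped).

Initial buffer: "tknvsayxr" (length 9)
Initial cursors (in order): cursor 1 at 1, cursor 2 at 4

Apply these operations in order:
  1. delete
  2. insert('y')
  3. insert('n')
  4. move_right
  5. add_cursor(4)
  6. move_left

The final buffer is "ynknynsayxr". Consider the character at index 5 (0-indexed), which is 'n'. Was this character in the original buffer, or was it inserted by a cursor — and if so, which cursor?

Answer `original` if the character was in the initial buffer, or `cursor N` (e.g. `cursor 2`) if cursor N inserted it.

Answer: cursor 2

Derivation:
After op 1 (delete): buffer="knsayxr" (len 7), cursors c1@0 c2@2, authorship .......
After op 2 (insert('y')): buffer="yknysayxr" (len 9), cursors c1@1 c2@4, authorship 1..2.....
After op 3 (insert('n')): buffer="ynknynsayxr" (len 11), cursors c1@2 c2@6, authorship 11..22.....
After op 4 (move_right): buffer="ynknynsayxr" (len 11), cursors c1@3 c2@7, authorship 11..22.....
After op 5 (add_cursor(4)): buffer="ynknynsayxr" (len 11), cursors c1@3 c3@4 c2@7, authorship 11..22.....
After op 6 (move_left): buffer="ynknynsayxr" (len 11), cursors c1@2 c3@3 c2@6, authorship 11..22.....
Authorship (.=original, N=cursor N): 1 1 . . 2 2 . . . . .
Index 5: author = 2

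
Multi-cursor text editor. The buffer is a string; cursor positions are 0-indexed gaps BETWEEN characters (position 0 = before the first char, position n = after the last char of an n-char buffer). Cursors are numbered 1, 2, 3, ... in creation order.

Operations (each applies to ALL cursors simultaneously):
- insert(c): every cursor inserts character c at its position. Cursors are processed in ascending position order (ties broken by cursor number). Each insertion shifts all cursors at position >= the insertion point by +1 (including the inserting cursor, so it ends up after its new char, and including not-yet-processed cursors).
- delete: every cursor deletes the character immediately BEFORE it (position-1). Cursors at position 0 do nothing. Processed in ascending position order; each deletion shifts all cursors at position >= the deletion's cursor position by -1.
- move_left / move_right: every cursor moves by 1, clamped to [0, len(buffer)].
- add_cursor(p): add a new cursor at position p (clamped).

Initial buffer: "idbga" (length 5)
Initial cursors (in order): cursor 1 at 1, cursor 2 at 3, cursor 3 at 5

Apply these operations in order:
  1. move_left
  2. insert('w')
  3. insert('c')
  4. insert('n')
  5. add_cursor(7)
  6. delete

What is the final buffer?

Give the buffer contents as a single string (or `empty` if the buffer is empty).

Answer: wcidwbgwca

Derivation:
After op 1 (move_left): buffer="idbga" (len 5), cursors c1@0 c2@2 c3@4, authorship .....
After op 2 (insert('w')): buffer="widwbgwa" (len 8), cursors c1@1 c2@4 c3@7, authorship 1..2..3.
After op 3 (insert('c')): buffer="wcidwcbgwca" (len 11), cursors c1@2 c2@6 c3@10, authorship 11..22..33.
After op 4 (insert('n')): buffer="wcnidwcnbgwcna" (len 14), cursors c1@3 c2@8 c3@13, authorship 111..222..333.
After op 5 (add_cursor(7)): buffer="wcnidwcnbgwcna" (len 14), cursors c1@3 c4@7 c2@8 c3@13, authorship 111..222..333.
After op 6 (delete): buffer="wcidwbgwca" (len 10), cursors c1@2 c2@5 c4@5 c3@9, authorship 11..2..33.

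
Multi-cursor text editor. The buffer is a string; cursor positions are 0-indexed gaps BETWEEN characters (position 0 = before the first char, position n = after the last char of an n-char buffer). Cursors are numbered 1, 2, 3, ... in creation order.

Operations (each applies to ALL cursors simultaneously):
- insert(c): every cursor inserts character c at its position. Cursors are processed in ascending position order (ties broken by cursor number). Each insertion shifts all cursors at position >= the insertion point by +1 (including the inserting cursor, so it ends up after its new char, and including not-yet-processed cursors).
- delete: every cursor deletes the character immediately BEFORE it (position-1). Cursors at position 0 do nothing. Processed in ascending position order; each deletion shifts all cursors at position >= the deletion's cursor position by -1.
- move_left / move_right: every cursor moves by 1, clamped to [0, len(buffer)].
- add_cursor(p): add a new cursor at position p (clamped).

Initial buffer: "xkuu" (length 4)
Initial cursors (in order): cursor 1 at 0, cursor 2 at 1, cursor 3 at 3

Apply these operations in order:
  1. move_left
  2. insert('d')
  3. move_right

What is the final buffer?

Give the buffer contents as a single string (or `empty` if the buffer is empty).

After op 1 (move_left): buffer="xkuu" (len 4), cursors c1@0 c2@0 c3@2, authorship ....
After op 2 (insert('d')): buffer="ddxkduu" (len 7), cursors c1@2 c2@2 c3@5, authorship 12..3..
After op 3 (move_right): buffer="ddxkduu" (len 7), cursors c1@3 c2@3 c3@6, authorship 12..3..

Answer: ddxkduu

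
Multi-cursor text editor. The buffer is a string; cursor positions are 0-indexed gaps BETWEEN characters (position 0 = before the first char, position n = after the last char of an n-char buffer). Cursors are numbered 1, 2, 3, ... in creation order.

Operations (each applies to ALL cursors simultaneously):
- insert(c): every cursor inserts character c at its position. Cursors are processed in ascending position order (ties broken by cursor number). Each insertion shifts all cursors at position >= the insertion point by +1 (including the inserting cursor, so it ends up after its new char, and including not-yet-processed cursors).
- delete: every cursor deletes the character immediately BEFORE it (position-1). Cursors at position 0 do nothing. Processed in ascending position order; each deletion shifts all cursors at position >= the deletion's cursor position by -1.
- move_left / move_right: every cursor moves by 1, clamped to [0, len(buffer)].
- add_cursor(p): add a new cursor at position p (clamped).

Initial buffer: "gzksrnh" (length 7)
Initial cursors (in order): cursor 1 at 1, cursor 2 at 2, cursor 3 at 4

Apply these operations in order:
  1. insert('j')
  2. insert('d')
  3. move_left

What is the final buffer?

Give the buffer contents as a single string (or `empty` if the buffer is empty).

Answer: gjdzjdksjdrnh

Derivation:
After op 1 (insert('j')): buffer="gjzjksjrnh" (len 10), cursors c1@2 c2@4 c3@7, authorship .1.2..3...
After op 2 (insert('d')): buffer="gjdzjdksjdrnh" (len 13), cursors c1@3 c2@6 c3@10, authorship .11.22..33...
After op 3 (move_left): buffer="gjdzjdksjdrnh" (len 13), cursors c1@2 c2@5 c3@9, authorship .11.22..33...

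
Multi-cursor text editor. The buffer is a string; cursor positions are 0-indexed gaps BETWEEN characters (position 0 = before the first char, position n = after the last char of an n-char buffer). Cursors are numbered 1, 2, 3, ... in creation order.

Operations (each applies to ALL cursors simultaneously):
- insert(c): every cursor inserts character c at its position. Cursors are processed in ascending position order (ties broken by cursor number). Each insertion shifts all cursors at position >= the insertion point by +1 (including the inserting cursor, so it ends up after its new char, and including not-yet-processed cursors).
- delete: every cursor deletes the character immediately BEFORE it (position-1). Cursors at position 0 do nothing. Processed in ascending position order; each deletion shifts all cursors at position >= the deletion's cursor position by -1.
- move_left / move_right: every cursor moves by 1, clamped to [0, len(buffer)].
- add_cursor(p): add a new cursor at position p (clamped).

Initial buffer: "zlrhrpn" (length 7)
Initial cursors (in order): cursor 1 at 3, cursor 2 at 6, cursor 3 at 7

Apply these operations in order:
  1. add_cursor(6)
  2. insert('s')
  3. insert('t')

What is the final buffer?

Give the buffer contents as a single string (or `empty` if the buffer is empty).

Answer: zlrsthrpssttnst

Derivation:
After op 1 (add_cursor(6)): buffer="zlrhrpn" (len 7), cursors c1@3 c2@6 c4@6 c3@7, authorship .......
After op 2 (insert('s')): buffer="zlrshrpssns" (len 11), cursors c1@4 c2@9 c4@9 c3@11, authorship ...1...24.3
After op 3 (insert('t')): buffer="zlrsthrpssttnst" (len 15), cursors c1@5 c2@12 c4@12 c3@15, authorship ...11...2424.33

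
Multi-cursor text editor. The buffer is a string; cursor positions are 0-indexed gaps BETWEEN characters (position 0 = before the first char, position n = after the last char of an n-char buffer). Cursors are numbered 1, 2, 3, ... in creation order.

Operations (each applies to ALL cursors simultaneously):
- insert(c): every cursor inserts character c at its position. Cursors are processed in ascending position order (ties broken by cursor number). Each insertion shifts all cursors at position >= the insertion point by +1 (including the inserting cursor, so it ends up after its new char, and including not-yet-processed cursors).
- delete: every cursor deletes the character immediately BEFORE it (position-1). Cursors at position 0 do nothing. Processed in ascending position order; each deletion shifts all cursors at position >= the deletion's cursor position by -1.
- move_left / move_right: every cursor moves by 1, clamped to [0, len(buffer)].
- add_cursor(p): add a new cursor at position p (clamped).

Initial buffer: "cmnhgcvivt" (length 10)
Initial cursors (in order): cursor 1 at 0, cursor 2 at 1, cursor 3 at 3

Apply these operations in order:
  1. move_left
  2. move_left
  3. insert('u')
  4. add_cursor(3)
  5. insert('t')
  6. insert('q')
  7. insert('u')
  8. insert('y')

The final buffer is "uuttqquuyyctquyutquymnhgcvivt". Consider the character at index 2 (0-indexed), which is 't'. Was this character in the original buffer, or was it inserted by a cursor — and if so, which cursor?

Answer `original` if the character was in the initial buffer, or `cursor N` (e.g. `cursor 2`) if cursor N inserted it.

After op 1 (move_left): buffer="cmnhgcvivt" (len 10), cursors c1@0 c2@0 c3@2, authorship ..........
After op 2 (move_left): buffer="cmnhgcvivt" (len 10), cursors c1@0 c2@0 c3@1, authorship ..........
After op 3 (insert('u')): buffer="uucumnhgcvivt" (len 13), cursors c1@2 c2@2 c3@4, authorship 12.3.........
After op 4 (add_cursor(3)): buffer="uucumnhgcvivt" (len 13), cursors c1@2 c2@2 c4@3 c3@4, authorship 12.3.........
After op 5 (insert('t')): buffer="uuttctutmnhgcvivt" (len 17), cursors c1@4 c2@4 c4@6 c3@8, authorship 1212.433.........
After op 6 (insert('q')): buffer="uuttqqctqutqmnhgcvivt" (len 21), cursors c1@6 c2@6 c4@9 c3@12, authorship 121212.44333.........
After op 7 (insert('u')): buffer="uuttqquuctquutqumnhgcvivt" (len 25), cursors c1@8 c2@8 c4@12 c3@16, authorship 12121212.4443333.........
After op 8 (insert('y')): buffer="uuttqquuyyctquyutquymnhgcvivt" (len 29), cursors c1@10 c2@10 c4@15 c3@20, authorship 1212121212.444433333.........
Authorship (.=original, N=cursor N): 1 2 1 2 1 2 1 2 1 2 . 4 4 4 4 3 3 3 3 3 . . . . . . . . .
Index 2: author = 1

Answer: cursor 1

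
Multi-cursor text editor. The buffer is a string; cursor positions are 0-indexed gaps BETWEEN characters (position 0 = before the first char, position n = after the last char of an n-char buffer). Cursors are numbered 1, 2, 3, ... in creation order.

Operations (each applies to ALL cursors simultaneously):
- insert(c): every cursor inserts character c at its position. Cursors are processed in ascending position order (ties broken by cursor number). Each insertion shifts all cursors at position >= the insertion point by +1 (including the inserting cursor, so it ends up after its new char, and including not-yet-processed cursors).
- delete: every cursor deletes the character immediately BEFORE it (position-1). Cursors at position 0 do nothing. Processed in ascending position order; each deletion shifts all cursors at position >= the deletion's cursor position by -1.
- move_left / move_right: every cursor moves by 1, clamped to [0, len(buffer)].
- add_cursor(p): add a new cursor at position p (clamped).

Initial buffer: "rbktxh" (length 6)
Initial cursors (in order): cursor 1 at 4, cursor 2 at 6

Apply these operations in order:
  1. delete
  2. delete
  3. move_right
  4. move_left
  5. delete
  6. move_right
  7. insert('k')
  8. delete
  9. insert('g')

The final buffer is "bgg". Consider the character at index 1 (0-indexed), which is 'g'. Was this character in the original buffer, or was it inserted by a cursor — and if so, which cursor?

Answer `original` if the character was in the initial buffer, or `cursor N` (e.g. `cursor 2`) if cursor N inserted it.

After op 1 (delete): buffer="rbkx" (len 4), cursors c1@3 c2@4, authorship ....
After op 2 (delete): buffer="rb" (len 2), cursors c1@2 c2@2, authorship ..
After op 3 (move_right): buffer="rb" (len 2), cursors c1@2 c2@2, authorship ..
After op 4 (move_left): buffer="rb" (len 2), cursors c1@1 c2@1, authorship ..
After op 5 (delete): buffer="b" (len 1), cursors c1@0 c2@0, authorship .
After op 6 (move_right): buffer="b" (len 1), cursors c1@1 c2@1, authorship .
After op 7 (insert('k')): buffer="bkk" (len 3), cursors c1@3 c2@3, authorship .12
After op 8 (delete): buffer="b" (len 1), cursors c1@1 c2@1, authorship .
After op 9 (insert('g')): buffer="bgg" (len 3), cursors c1@3 c2@3, authorship .12
Authorship (.=original, N=cursor N): . 1 2
Index 1: author = 1

Answer: cursor 1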